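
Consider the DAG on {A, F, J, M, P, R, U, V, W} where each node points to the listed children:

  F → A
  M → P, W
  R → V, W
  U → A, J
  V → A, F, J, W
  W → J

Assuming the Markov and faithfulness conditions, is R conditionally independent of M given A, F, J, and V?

No — R and M are not d-separated given {A, F, J, V}.

Enumerating the 5 paths from R to M and testing each for blocking by {A, F, J, V}:
  1. R → W ← M — W:collider[open] ⇒ active
  2. R → V → F → A ← U → J ← W ← M — V:chain[blocks]; F:chain[blocks]; A:collider[open]; U:fork[open]; J:collider[open]; W:chain[open] ⇒ blocked
  3. R → V → A ← U → J ← W ← M — V:chain[blocks]; A:collider[open]; U:fork[open]; J:collider[open]; W:chain[open] ⇒ blocked
  4. R → V → W ← M — V:chain[blocks]; W:collider[open] ⇒ blocked
  5. R → V → J ← W ← M — V:chain[blocks]; J:collider[open]; W:chain[open] ⇒ blocked
At least one path is unblocked, so d-separation fails.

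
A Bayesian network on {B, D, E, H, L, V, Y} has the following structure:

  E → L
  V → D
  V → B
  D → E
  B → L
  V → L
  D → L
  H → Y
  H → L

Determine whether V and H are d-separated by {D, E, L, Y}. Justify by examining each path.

4 paths connect V and H; each must be blocked for d-separation to hold:
  1. V → D → E → L ← H — D:chain[blocks]; E:chain[blocks]; L:collider[open] ⇒ blocked
  2. V → D → L ← H — D:chain[blocks]; L:collider[open] ⇒ blocked
  3. V → L ← H — L:collider[open] ⇒ active
  4. V → B → L ← H — B:chain[open]; L:collider[open] ⇒ active
At least one path is unblocked, so d-separation fails.

No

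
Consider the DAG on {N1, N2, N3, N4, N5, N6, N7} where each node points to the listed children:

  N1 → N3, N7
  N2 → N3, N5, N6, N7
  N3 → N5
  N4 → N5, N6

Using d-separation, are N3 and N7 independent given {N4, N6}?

There are 4 undirected paths between N3 and N7; checking each against the conditioning set {N4, N6}:
Path 1: N3 ← N1 → N7
  N1 is a fork and N1 is not conditioned on — no node blocks this path, so it is active.
Path 2: N3 ← N2 → N7
  N2 is a fork and N2 is not conditioned on — no node blocks this path, so it is active.
Path 3: N3 → N5 ← N2 → N7
  N5 is a collider here and neither N5 nor any of its descendants is conditioned on, so the collider stays closed — the path is blocked at N5.
Path 4: N3 → N5 ← N4 → N6 ← N2 → N7
  N5 is a collider here and neither N5 nor any of its descendants is conditioned on, so the collider stays closed — the path is blocked at N5.
Since the path N3 ← N1 → N7 is active, N3 and N7 are not d-separated given {N4, N6}.

No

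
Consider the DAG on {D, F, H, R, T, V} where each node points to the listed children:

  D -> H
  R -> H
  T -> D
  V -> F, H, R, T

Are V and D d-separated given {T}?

Enumerating the 3 paths from V to D and testing each for blocking by {T}:
Path 1: V → H ← D
  H is a collider here and neither H nor any of its descendants is conditioned on, so the collider stays closed — the path is blocked at H.
Path 2: V → T → D
  T is a chain here and T is conditioned on, so the path is blocked at T.
Path 3: V → R → H ← D
  H is a collider here and neither H nor any of its descendants is conditioned on, so the collider stays closed — the path is blocked at H.
All paths are blocked; V ⊥ D | {T} holds.

Yes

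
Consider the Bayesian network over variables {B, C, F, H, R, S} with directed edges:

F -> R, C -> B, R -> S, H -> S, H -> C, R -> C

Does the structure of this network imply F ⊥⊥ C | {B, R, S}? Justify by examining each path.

Yes

We examine all 2 paths between F and C:
Path 1: F → R → C
  R is a chain here and R is conditioned on, so the path is blocked at R.
Path 2: F → R → S ← H → C
  R is a chain here and R is conditioned on, so the path is blocked at R.
Since every path is blocked, d-separation holds.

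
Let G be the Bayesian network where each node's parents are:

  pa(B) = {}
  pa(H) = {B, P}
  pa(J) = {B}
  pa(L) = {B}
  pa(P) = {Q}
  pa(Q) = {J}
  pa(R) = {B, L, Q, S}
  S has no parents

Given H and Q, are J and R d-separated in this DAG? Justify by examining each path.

No

6 paths connect J and R; each must be blocked for d-separation to hold:
  1. J ← B → H ← P ← Q → R — B:fork[open]; H:collider[open]; P:chain[open]; Q:fork[blocks] ⇒ blocked
  2. J ← B → R — B:fork[open] ⇒ active
  3. J ← B → L → R — B:fork[open]; L:chain[open] ⇒ active
  4. J → Q → R — Q:chain[blocks] ⇒ blocked
  5. J → Q → P → H ← B → R — Q:chain[blocks]; P:chain[open]; H:collider[open]; B:fork[open] ⇒ blocked
  6. J → Q → P → H ← B → L → R — Q:chain[blocks]; P:chain[open]; H:collider[open]; B:fork[open]; L:chain[open] ⇒ blocked
Because an active path exists, J and R are not d-separated.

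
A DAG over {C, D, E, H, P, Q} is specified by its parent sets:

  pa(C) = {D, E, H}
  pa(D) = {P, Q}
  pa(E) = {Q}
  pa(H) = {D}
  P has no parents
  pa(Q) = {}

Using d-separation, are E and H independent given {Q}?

Yes

We examine all 4 paths between E and H:
Path 1: E → C ← H
  C is a collider here and neither C nor any of its descendants is conditioned on, so the collider stays closed — the path is blocked at C.
Path 2: E → C ← D → H
  C is a collider here and neither C nor any of its descendants is conditioned on, so the collider stays closed — the path is blocked at C.
Path 3: E ← Q → D → C ← H
  Q is a fork here and Q is conditioned on, so the path is blocked at Q.
Path 4: E ← Q → D → H
  Q is a fork here and Q is conditioned on, so the path is blocked at Q.
Every path is blocked, so E and H are d-separated given {Q}.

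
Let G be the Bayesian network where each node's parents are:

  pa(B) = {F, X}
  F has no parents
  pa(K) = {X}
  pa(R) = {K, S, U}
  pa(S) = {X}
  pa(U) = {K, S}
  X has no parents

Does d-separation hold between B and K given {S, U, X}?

5 paths connect B and K; each must be blocked for d-separation to hold:
Path 1: B ← X → K
  X is a fork here and X is conditioned on, so the path is blocked at X.
Path 2: B ← X → S → U ← K
  X is a fork here and X is conditioned on, so the path is blocked at X.
Path 3: B ← X → S → U → R ← K
  X is a fork here and X is conditioned on, so the path is blocked at X.
Path 4: B ← X → S → R ← U ← K
  X is a fork here and X is conditioned on, so the path is blocked at X.
Path 5: B ← X → S → R ← K
  X is a fork here and X is conditioned on, so the path is blocked at X.
Since every path is blocked, d-separation holds.

Yes — B and K are d-separated given {S, U, X}.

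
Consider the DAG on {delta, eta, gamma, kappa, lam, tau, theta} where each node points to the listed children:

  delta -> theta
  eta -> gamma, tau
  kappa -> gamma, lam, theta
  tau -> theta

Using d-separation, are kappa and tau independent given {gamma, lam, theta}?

No — kappa and tau are not d-separated given {gamma, lam, theta}.

There are 2 undirected paths between kappa and tau; checking each against the conditioning set {gamma, lam, theta}:
Path 1: kappa → gamma ← eta → tau
  gamma is a collider and gamma is conditioned on, which opens it; eta is a fork and eta is not conditioned on — no node blocks this path, so it is active.
Path 2: kappa → theta ← tau
  theta is a collider and theta is conditioned on, which opens it — no node blocks this path, so it is active.
Because an active path exists, kappa and tau are not d-separated.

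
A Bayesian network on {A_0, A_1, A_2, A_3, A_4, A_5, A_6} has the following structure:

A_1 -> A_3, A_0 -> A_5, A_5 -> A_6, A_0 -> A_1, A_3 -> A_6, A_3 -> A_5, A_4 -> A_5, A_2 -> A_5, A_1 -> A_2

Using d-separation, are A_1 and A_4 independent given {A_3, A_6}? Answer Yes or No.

We examine all 4 paths between A_1 and A_4:
  1. A_1 → A_3 → A_6 ← A_5 ← A_4 — A_3:chain[blocks]; A_6:collider[open]; A_5:chain[open] ⇒ blocked
  2. A_1 → A_3 → A_5 ← A_4 — A_3:chain[blocks]; A_5:collider[open] ⇒ blocked
  3. A_1 ← A_0 → A_5 ← A_4 — A_0:fork[open]; A_5:collider[open] ⇒ active
  4. A_1 → A_2 → A_5 ← A_4 — A_2:chain[open]; A_5:collider[open] ⇒ active
Because an active path exists, A_1 and A_4 are not d-separated.

No — A_1 and A_4 are not d-separated given {A_3, A_6}.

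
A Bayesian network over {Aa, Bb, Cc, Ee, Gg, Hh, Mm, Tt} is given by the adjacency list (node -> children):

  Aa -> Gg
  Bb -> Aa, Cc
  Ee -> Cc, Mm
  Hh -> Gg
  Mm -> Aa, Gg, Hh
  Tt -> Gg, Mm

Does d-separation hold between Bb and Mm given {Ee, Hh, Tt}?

Yes

5 paths connect Bb and Mm; each must be blocked for d-separation to hold:
Path 1: Bb → Aa → Gg ← Mm
  Gg is a collider here and neither Gg nor any of its descendants is conditioned on, so the collider stays closed — the path is blocked at Gg.
Path 2: Bb → Aa → Gg ← Tt → Mm
  Gg is a collider here and neither Gg nor any of its descendants is conditioned on, so the collider stays closed — the path is blocked at Gg.
Path 3: Bb → Aa → Gg ← Hh ← Mm
  Gg is a collider here and neither Gg nor any of its descendants is conditioned on, so the collider stays closed — the path is blocked at Gg.
Path 4: Bb → Aa ← Mm
  Aa is a collider here and neither Aa nor any of its descendants is conditioned on, so the collider stays closed — the path is blocked at Aa.
Path 5: Bb → Cc ← Ee → Mm
  Cc is a collider here and neither Cc nor any of its descendants is conditioned on, so the collider stays closed — the path is blocked at Cc.
Every path is blocked, so Bb and Mm are d-separated given {Ee, Hh, Tt}.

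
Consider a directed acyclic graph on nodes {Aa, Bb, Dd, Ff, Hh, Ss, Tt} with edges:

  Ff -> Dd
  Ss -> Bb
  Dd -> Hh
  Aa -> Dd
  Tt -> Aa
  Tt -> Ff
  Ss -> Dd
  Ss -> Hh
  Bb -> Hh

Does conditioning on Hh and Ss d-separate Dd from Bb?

Enumerating the 4 paths from Dd to Bb and testing each for blocking by {Hh, Ss}:
Path 1: Dd ← Ss → Hh ← Bb
  Ss is a fork here and Ss is conditioned on, so the path is blocked at Ss.
Path 2: Dd ← Ss → Bb
  Ss is a fork here and Ss is conditioned on, so the path is blocked at Ss.
Path 3: Dd → Hh ← Ss → Bb
  Ss is a fork here and Ss is conditioned on, so the path is blocked at Ss.
Path 4: Dd → Hh ← Bb
  Hh is a collider and Hh is conditioned on, which opens it — no node blocks this path, so it is active.
At least one path is unblocked, so d-separation fails.

No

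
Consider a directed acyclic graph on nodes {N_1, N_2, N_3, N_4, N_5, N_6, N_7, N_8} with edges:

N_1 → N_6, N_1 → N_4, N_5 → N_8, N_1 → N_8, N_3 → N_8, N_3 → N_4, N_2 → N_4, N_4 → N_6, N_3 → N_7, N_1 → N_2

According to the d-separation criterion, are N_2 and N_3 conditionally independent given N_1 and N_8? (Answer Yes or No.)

We examine all 6 paths between N_2 and N_3:
Path 1: N_2 → N_4 ← N_3
  N_4 is a collider here and neither N_4 nor any of its descendants is conditioned on, so the collider stays closed — the path is blocked at N_4.
Path 2: N_2 → N_4 ← N_1 → N_8 ← N_3
  N_4 is a collider here and neither N_4 nor any of its descendants is conditioned on, so the collider stays closed — the path is blocked at N_4.
Path 3: N_2 → N_4 → N_6 ← N_1 → N_8 ← N_3
  N_6 is a collider here and neither N_6 nor any of its descendants is conditioned on, so the collider stays closed — the path is blocked at N_6.
Path 4: N_2 ← N_1 → N_8 ← N_3
  N_1 is a fork here and N_1 is conditioned on, so the path is blocked at N_1.
Path 5: N_2 ← N_1 → N_4 ← N_3
  N_1 is a fork here and N_1 is conditioned on, so the path is blocked at N_1.
Path 6: N_2 ← N_1 → N_6 ← N_4 ← N_3
  N_1 is a fork here and N_1 is conditioned on, so the path is blocked at N_1.
All paths are blocked; N_2 ⊥ N_3 | {N_1, N_8} holds.

Yes — N_2 and N_3 are d-separated given {N_1, N_8}.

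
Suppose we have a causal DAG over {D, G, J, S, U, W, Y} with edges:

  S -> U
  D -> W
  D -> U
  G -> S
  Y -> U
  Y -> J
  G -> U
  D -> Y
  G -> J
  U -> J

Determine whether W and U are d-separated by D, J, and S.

Yes

There are 5 undirected paths between W and U; checking each against the conditioning set {D, J, S}:
  1. W ← D → Y → J ← G → S → U — D:fork[blocks]; Y:chain[open]; J:collider[open]; G:fork[open]; S:chain[blocks] ⇒ blocked
  2. W ← D → Y → J ← G → U — D:fork[blocks]; Y:chain[open]; J:collider[open]; G:fork[open] ⇒ blocked
  3. W ← D → Y → J ← U — D:fork[blocks]; Y:chain[open]; J:collider[open] ⇒ blocked
  4. W ← D → Y → U — D:fork[blocks]; Y:chain[open] ⇒ blocked
  5. W ← D → U — D:fork[blocks] ⇒ blocked
Every path is blocked, so W and U are d-separated given {D, J, S}.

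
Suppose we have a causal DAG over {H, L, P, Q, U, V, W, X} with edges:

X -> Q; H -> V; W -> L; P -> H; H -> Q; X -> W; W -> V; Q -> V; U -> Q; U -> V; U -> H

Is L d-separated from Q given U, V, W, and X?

We examine all 6 paths between L and Q:
Path 1: L ← W ← X → Q
  W is a chain here and W is conditioned on, so the path is blocked at W.
Path 2: L ← W → V ← H → Q
  W is a fork here and W is conditioned on, so the path is blocked at W.
Path 3: L ← W → V ← H ← U → Q
  W is a fork here and W is conditioned on, so the path is blocked at W.
Path 4: L ← W → V ← Q
  W is a fork here and W is conditioned on, so the path is blocked at W.
Path 5: L ← W → V ← U → H → Q
  W is a fork here and W is conditioned on, so the path is blocked at W.
Path 6: L ← W → V ← U → Q
  W is a fork here and W is conditioned on, so the path is blocked at W.
Since every path is blocked, d-separation holds.

Yes — L and Q are d-separated given {U, V, W, X}.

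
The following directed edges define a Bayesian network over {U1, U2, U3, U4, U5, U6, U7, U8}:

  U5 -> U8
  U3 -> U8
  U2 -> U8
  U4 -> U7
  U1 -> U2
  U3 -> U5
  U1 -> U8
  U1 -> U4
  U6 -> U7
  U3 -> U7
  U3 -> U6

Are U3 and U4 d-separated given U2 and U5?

Yes — U3 and U4 are d-separated given {U2, U5}.

We examine all 6 paths between U3 and U4:
Path 1: U3 → U5 → U8 ← U2 ← U1 → U4
  U5 is a chain here and U5 is conditioned on, so the path is blocked at U5.
Path 2: U3 → U5 → U8 ← U1 → U4
  U5 is a chain here and U5 is conditioned on, so the path is blocked at U5.
Path 3: U3 → U6 → U7 ← U4
  U7 is a collider here and neither U7 nor any of its descendants is conditioned on, so the collider stays closed — the path is blocked at U7.
Path 4: U3 → U8 ← U2 ← U1 → U4
  U8 is a collider here and neither U8 nor any of its descendants is conditioned on, so the collider stays closed — the path is blocked at U8.
Path 5: U3 → U8 ← U1 → U4
  U8 is a collider here and neither U8 nor any of its descendants is conditioned on, so the collider stays closed — the path is blocked at U8.
Path 6: U3 → U7 ← U4
  U7 is a collider here and neither U7 nor any of its descendants is conditioned on, so the collider stays closed — the path is blocked at U7.
Since every path is blocked, d-separation holds.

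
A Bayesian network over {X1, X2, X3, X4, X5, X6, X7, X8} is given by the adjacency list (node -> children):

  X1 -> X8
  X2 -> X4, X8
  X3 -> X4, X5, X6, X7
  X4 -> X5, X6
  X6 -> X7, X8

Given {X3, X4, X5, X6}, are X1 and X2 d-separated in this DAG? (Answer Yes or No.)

Yes — X1 and X2 are d-separated given {X3, X4, X5, X6}.

Enumerating the 6 paths from X1 to X2 and testing each for blocking by {X3, X4, X5, X6}:
  1. X1 → X8 ← X2 — X8:collider[blocks] ⇒ blocked
  2. X1 → X8 ← X6 ← X4 ← X2 — X8:collider[blocks]; X6:chain[blocks]; X4:chain[blocks] ⇒ blocked
  3. X1 → X8 ← X6 → X7 ← X3 → X4 ← X2 — X8:collider[blocks]; X6:fork[blocks]; X7:collider[blocks]; X3:fork[blocks]; X4:collider[open] ⇒ blocked
  4. X1 → X8 ← X6 → X7 ← X3 → X5 ← X4 ← X2 — X8:collider[blocks]; X6:fork[blocks]; X7:collider[blocks]; X3:fork[blocks]; X5:collider[open]; X4:chain[blocks] ⇒ blocked
  5. X1 → X8 ← X6 ← X3 → X4 ← X2 — X8:collider[blocks]; X6:chain[blocks]; X3:fork[blocks]; X4:collider[open] ⇒ blocked
  6. X1 → X8 ← X6 ← X3 → X5 ← X4 ← X2 — X8:collider[blocks]; X6:chain[blocks]; X3:fork[blocks]; X5:collider[open]; X4:chain[blocks] ⇒ blocked
Every path is blocked, so X1 and X2 are d-separated given {X3, X4, X5, X6}.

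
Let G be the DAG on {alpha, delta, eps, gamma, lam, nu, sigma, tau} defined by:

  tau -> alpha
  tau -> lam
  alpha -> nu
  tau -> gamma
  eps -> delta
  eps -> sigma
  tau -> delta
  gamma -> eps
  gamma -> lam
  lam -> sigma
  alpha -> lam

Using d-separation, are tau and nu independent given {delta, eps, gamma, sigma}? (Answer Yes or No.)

No — tau and nu are not d-separated given {delta, eps, gamma, sigma}.

Enumerating the 6 paths from tau to nu and testing each for blocking by {delta, eps, gamma, sigma}:
Path 1: tau → delta ← eps ← gamma → lam ← alpha → nu
  eps is a chain here and eps is conditioned on, so the path is blocked at eps.
Path 2: tau → delta ← eps → sigma ← lam ← alpha → nu
  eps is a fork here and eps is conditioned on, so the path is blocked at eps.
Path 3: tau → lam ← alpha → nu
  lam is a collider and its descendant sigma is conditioned on, which opens it; alpha is a fork and alpha is not conditioned on — no node blocks this path, so it is active.
Path 4: tau → gamma → lam ← alpha → nu
  gamma is a chain here and gamma is conditioned on, so the path is blocked at gamma.
Path 5: tau → gamma → eps → sigma ← lam ← alpha → nu
  gamma is a chain here and gamma is conditioned on, so the path is blocked at gamma.
Path 6: tau → alpha → nu
  alpha is a chain and alpha is not conditioned on — no node blocks this path, so it is active.
Because an active path exists, tau and nu are not d-separated.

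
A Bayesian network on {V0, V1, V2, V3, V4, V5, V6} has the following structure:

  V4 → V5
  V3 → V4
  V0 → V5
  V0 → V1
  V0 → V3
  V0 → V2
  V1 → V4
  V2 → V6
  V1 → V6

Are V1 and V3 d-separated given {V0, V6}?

Yes

There are 6 undirected paths between V1 and V3; checking each against the conditioning set {V0, V6}:
  1. V1 → V4 ← V3 — V4:collider[blocks] ⇒ blocked
  2. V1 → V4 → V5 ← V0 → V3 — V4:chain[open]; V5:collider[blocks]; V0:fork[blocks] ⇒ blocked
  3. V1 ← V0 → V3 — V0:fork[blocks] ⇒ blocked
  4. V1 ← V0 → V5 ← V4 ← V3 — V0:fork[blocks]; V5:collider[blocks]; V4:chain[open] ⇒ blocked
  5. V1 → V6 ← V2 ← V0 → V3 — V6:collider[open]; V2:chain[open]; V0:fork[blocks] ⇒ blocked
  6. V1 → V6 ← V2 ← V0 → V5 ← V4 ← V3 — V6:collider[open]; V2:chain[open]; V0:fork[blocks]; V5:collider[blocks]; V4:chain[open] ⇒ blocked
Since every path is blocked, d-separation holds.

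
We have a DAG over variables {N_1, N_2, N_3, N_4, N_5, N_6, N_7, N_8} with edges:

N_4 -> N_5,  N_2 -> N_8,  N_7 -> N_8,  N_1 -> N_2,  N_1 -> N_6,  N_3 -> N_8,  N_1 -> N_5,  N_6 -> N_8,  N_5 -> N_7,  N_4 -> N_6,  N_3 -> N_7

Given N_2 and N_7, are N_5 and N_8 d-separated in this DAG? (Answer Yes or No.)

No — N_5 and N_8 are not d-separated given {N_2, N_7}.

6 paths connect N_5 and N_8; each must be blocked for d-separation to hold:
Path 1: N_5 ← N_4 → N_6 → N_8
  N_4 is a fork and N_4 is not conditioned on; N_6 is a chain and N_6 is not conditioned on — no node blocks this path, so it is active.
Path 2: N_5 ← N_4 → N_6 ← N_1 → N_2 → N_8
  N_6 is a collider here and neither N_6 nor any of its descendants is conditioned on, so the collider stays closed — the path is blocked at N_6.
Path 3: N_5 ← N_1 → N_6 → N_8
  N_1 is a fork and N_1 is not conditioned on; N_6 is a chain and N_6 is not conditioned on — no node blocks this path, so it is active.
Path 4: N_5 ← N_1 → N_2 → N_8
  N_2 is a chain here and N_2 is conditioned on, so the path is blocked at N_2.
Path 5: N_5 → N_7 ← N_3 → N_8
  N_7 is a collider and N_7 is conditioned on, which opens it; N_3 is a fork and N_3 is not conditioned on — no node blocks this path, so it is active.
Path 6: N_5 → N_7 → N_8
  N_7 is a chain here and N_7 is conditioned on, so the path is blocked at N_7.
At least one path is unblocked, so d-separation fails.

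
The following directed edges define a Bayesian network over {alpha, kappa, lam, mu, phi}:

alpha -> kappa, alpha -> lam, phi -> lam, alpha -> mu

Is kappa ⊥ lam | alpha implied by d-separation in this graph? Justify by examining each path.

Yes — kappa and lam are d-separated given {alpha}.

There is one path between kappa and lam:
Path 1: kappa ← alpha → lam
  alpha is a fork here and alpha is conditioned on, so the path is blocked at alpha.
Every path is blocked, so kappa and lam are d-separated given {alpha}.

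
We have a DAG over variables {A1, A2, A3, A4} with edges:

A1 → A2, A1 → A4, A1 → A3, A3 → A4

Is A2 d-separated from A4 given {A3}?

Enumerating the 2 paths from A2 to A4 and testing each for blocking by {A3}:
Path 1: A2 ← A1 → A4
  A1 is a fork and A1 is not conditioned on — no node blocks this path, so it is active.
Path 2: A2 ← A1 → A3 → A4
  A3 is a chain here and A3 is conditioned on, so the path is blocked at A3.
Because an active path exists, A2 and A4 are not d-separated.

No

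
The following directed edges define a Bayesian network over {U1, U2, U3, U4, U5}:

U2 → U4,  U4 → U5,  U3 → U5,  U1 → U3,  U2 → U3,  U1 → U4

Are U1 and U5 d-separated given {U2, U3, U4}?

Yes — U1 and U5 are d-separated given {U2, U3, U4}.

There are 4 undirected paths between U1 and U5; checking each against the conditioning set {U2, U3, U4}:
Path 1: U1 → U4 → U5
  U4 is a chain here and U4 is conditioned on, so the path is blocked at U4.
Path 2: U1 → U4 ← U2 → U3 → U5
  U2 is a fork here and U2 is conditioned on, so the path is blocked at U2.
Path 3: U1 → U3 → U5
  U3 is a chain here and U3 is conditioned on, so the path is blocked at U3.
Path 4: U1 → U3 ← U2 → U4 → U5
  U2 is a fork here and U2 is conditioned on, so the path is blocked at U2.
Every path is blocked, so U1 and U5 are d-separated given {U2, U3, U4}.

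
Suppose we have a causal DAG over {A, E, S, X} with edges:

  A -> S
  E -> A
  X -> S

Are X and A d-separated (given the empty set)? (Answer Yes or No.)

Yes

Only one path connects X and A:
  1. X → S ← A — S:collider[blocks] ⇒ blocked
Since every path is blocked, d-separation holds.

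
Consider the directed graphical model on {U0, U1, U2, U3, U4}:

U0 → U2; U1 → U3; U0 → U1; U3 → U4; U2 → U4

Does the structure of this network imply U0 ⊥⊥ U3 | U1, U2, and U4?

Yes

There are 2 undirected paths between U0 and U3; checking each against the conditioning set {U1, U2, U4}:
Path 1: U0 → U1 → U3
  U1 is a chain here and U1 is conditioned on, so the path is blocked at U1.
Path 2: U0 → U2 → U4 ← U3
  U2 is a chain here and U2 is conditioned on, so the path is blocked at U2.
Every path is blocked, so U0 and U3 are d-separated given {U1, U2, U4}.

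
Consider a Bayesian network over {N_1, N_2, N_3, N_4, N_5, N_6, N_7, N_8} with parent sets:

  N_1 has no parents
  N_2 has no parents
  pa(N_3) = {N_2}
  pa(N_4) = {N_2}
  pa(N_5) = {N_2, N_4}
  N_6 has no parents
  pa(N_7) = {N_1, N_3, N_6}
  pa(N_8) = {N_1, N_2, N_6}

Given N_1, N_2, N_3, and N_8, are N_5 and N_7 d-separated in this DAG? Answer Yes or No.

Enumerating the 6 paths from N_5 to N_7 and testing each for blocking by {N_1, N_2, N_3, N_8}:
  1. N_5 ← N_2 → N_8 ← N_6 → N_7 — N_2:fork[blocks]; N_8:collider[open]; N_6:fork[open] ⇒ blocked
  2. N_5 ← N_2 → N_8 ← N_1 → N_7 — N_2:fork[blocks]; N_8:collider[open]; N_1:fork[blocks] ⇒ blocked
  3. N_5 ← N_2 → N_3 → N_7 — N_2:fork[blocks]; N_3:chain[blocks] ⇒ blocked
  4. N_5 ← N_4 ← N_2 → N_8 ← N_6 → N_7 — N_4:chain[open]; N_2:fork[blocks]; N_8:collider[open]; N_6:fork[open] ⇒ blocked
  5. N_5 ← N_4 ← N_2 → N_8 ← N_1 → N_7 — N_4:chain[open]; N_2:fork[blocks]; N_8:collider[open]; N_1:fork[blocks] ⇒ blocked
  6. N_5 ← N_4 ← N_2 → N_3 → N_7 — N_4:chain[open]; N_2:fork[blocks]; N_3:chain[blocks] ⇒ blocked
Since every path is blocked, d-separation holds.

Yes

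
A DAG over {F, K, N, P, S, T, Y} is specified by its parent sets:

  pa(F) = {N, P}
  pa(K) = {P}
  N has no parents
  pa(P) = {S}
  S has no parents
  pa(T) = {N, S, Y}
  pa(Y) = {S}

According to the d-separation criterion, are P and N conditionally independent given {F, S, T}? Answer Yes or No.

No

3 paths connect P and N; each must be blocked for d-separation to hold:
Path 1: P ← S → Y → T ← N
  S is a fork here and S is conditioned on, so the path is blocked at S.
Path 2: P ← S → T ← N
  S is a fork here and S is conditioned on, so the path is blocked at S.
Path 3: P → F ← N
  F is a collider and F is conditioned on, which opens it — no node blocks this path, so it is active.
Since the path P → F ← N is active, P and N are not d-separated given {F, S, T}.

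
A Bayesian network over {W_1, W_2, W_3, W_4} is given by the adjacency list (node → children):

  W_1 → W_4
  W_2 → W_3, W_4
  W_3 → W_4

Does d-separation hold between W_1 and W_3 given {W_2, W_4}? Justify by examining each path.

No

Enumerating the 2 paths from W_1 to W_3 and testing each for blocking by {W_2, W_4}:
  1. W_1 → W_4 ← W_3 — W_4:collider[open] ⇒ active
  2. W_1 → W_4 ← W_2 → W_3 — W_4:collider[open]; W_2:fork[blocks] ⇒ blocked
At least one path is unblocked, so d-separation fails.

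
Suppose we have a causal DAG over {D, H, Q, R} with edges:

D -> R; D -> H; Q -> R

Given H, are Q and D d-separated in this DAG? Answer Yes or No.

The only undirected path from Q to D is:
Path 1: Q → R ← D
  R is a collider here and neither R nor any of its descendants is conditioned on, so the collider stays closed — the path is blocked at R.
Since every path is blocked, d-separation holds.

Yes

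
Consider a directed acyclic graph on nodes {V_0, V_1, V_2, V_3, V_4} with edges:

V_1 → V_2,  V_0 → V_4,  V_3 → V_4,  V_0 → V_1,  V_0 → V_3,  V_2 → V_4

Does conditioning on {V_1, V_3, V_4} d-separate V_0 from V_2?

Enumerating the 3 paths from V_0 to V_2 and testing each for blocking by {V_1, V_3, V_4}:
Path 1: V_0 → V_4 ← V_2
  V_4 is a collider and V_4 is conditioned on, which opens it — no node blocks this path, so it is active.
Path 2: V_0 → V_1 → V_2
  V_1 is a chain here and V_1 is conditioned on, so the path is blocked at V_1.
Path 3: V_0 → V_3 → V_4 ← V_2
  V_3 is a chain here and V_3 is conditioned on, so the path is blocked at V_3.
Since the path V_0 → V_4 ← V_2 is active, V_0 and V_2 are not d-separated given {V_1, V_3, V_4}.

No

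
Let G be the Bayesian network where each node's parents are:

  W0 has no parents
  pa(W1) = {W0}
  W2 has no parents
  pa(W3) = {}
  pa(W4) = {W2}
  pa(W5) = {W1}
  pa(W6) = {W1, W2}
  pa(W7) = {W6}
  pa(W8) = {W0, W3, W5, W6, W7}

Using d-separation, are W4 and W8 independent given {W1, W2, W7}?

Yes — W4 and W8 are d-separated given {W1, W2, W7}.

We examine all 4 paths between W4 and W8:
Path 1: W4 ← W2 → W6 → W8
  W2 is a fork here and W2 is conditioned on, so the path is blocked at W2.
Path 2: W4 ← W2 → W6 ← W1 ← W0 → W8
  W2 is a fork here and W2 is conditioned on, so the path is blocked at W2.
Path 3: W4 ← W2 → W6 ← W1 → W5 → W8
  W2 is a fork here and W2 is conditioned on, so the path is blocked at W2.
Path 4: W4 ← W2 → W6 → W7 → W8
  W2 is a fork here and W2 is conditioned on, so the path is blocked at W2.
Every path is blocked, so W4 and W8 are d-separated given {W1, W2, W7}.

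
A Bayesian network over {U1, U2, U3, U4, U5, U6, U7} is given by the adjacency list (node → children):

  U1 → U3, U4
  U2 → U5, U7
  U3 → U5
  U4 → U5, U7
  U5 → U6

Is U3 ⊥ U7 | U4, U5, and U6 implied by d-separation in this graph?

4 paths connect U3 and U7; each must be blocked for d-separation to hold:
Path 1: U3 → U5 ← U2 → U7
  U5 is a collider and U5 is conditioned on, which opens it; U2 is a fork and U2 is not conditioned on — no node blocks this path, so it is active.
Path 2: U3 → U5 ← U4 → U7
  U4 is a fork here and U4 is conditioned on, so the path is blocked at U4.
Path 3: U3 ← U1 → U4 → U5 ← U2 → U7
  U4 is a chain here and U4 is conditioned on, so the path is blocked at U4.
Path 4: U3 ← U1 → U4 → U7
  U4 is a chain here and U4 is conditioned on, so the path is blocked at U4.
Because an active path exists, U3 and U7 are not d-separated.

No — U3 and U7 are not d-separated given {U4, U5, U6}.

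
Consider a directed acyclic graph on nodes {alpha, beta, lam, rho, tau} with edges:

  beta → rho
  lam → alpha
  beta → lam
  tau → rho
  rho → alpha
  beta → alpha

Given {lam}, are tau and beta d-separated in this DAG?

We examine all 3 paths between tau and beta:
Path 1: tau → rho ← beta
  rho is a collider here and neither rho nor any of its descendants is conditioned on, so the collider stays closed — the path is blocked at rho.
Path 2: tau → rho → alpha ← lam ← beta
  alpha is a collider here and neither alpha nor any of its descendants is conditioned on, so the collider stays closed — the path is blocked at alpha.
Path 3: tau → rho → alpha ← beta
  alpha is a collider here and neither alpha nor any of its descendants is conditioned on, so the collider stays closed — the path is blocked at alpha.
All paths are blocked; tau ⊥ beta | {lam} holds.

Yes — tau and beta are d-separated given {lam}.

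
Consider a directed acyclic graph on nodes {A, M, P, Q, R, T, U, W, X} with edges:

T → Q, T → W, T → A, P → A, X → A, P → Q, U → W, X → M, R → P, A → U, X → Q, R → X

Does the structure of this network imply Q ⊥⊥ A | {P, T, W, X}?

We examine all 6 paths between Q and A:
  1. Q ← T → W ← U ← A — T:fork[blocks]; W:collider[open]; U:chain[open] ⇒ blocked
  2. Q ← T → A — T:fork[blocks] ⇒ blocked
  3. Q ← P → A — P:fork[blocks] ⇒ blocked
  4. Q ← P ← R → X → A — P:chain[blocks]; R:fork[open]; X:chain[blocks] ⇒ blocked
  5. Q ← X → A — X:fork[blocks] ⇒ blocked
  6. Q ← X ← R → P → A — X:chain[blocks]; R:fork[open]; P:chain[blocks] ⇒ blocked
All paths are blocked; Q ⊥ A | {P, T, W, X} holds.

Yes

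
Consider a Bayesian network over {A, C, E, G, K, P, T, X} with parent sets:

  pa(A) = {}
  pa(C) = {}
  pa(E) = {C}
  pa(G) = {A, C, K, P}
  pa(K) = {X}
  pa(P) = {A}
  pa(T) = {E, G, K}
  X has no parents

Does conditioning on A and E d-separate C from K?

Yes — C and K are d-separated given {A, E}.

4 paths connect C and K; each must be blocked for d-separation to hold:
  1. C → E → T ← K — E:chain[blocks]; T:collider[blocks] ⇒ blocked
  2. C → E → T ← G ← K — E:chain[blocks]; T:collider[blocks]; G:chain[open] ⇒ blocked
  3. C → G → T ← K — G:chain[open]; T:collider[blocks] ⇒ blocked
  4. C → G ← K — G:collider[blocks] ⇒ blocked
All paths are blocked; C ⊥ K | {A, E} holds.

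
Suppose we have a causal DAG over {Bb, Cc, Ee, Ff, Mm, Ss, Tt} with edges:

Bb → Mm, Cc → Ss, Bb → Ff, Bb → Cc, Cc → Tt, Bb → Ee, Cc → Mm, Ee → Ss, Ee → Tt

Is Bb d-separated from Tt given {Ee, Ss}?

We examine all 6 paths between Bb and Tt:
Path 1: Bb → Ee → Tt
  Ee is a chain here and Ee is conditioned on, so the path is blocked at Ee.
Path 2: Bb → Ee → Ss ← Cc → Tt
  Ee is a chain here and Ee is conditioned on, so the path is blocked at Ee.
Path 3: Bb → Mm ← Cc → Tt
  Mm is a collider here and neither Mm nor any of its descendants is conditioned on, so the collider stays closed — the path is blocked at Mm.
Path 4: Bb → Mm ← Cc → Ss ← Ee → Tt
  Mm is a collider here and neither Mm nor any of its descendants is conditioned on, so the collider stays closed — the path is blocked at Mm.
Path 5: Bb → Cc → Tt
  Cc is a chain and Cc is not conditioned on — no node blocks this path, so it is active.
Path 6: Bb → Cc → Ss ← Ee → Tt
  Ee is a fork here and Ee is conditioned on, so the path is blocked at Ee.
Since the path Bb → Cc → Tt is active, Bb and Tt are not d-separated given {Ee, Ss}.

No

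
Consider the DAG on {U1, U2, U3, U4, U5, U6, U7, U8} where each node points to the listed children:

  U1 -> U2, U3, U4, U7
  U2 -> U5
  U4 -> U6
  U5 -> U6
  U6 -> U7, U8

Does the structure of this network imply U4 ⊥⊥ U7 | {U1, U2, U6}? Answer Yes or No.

Yes

There are 4 undirected paths between U4 and U7; checking each against the conditioning set {U1, U2, U6}:
  1. U4 ← U1 → U2 → U5 → U6 → U7 — U1:fork[blocks]; U2:chain[blocks]; U5:chain[open]; U6:chain[blocks] ⇒ blocked
  2. U4 ← U1 → U7 — U1:fork[blocks] ⇒ blocked
  3. U4 → U6 → U7 — U6:chain[blocks] ⇒ blocked
  4. U4 → U6 ← U5 ← U2 ← U1 → U7 — U6:collider[open]; U5:chain[open]; U2:chain[blocks]; U1:fork[blocks] ⇒ blocked
Since every path is blocked, d-separation holds.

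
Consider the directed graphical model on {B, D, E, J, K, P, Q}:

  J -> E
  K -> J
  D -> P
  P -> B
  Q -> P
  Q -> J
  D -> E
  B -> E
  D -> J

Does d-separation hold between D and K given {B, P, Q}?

Yes

Enumerating the 5 paths from D to K and testing each for blocking by {B, P, Q}:
Path 1: D → J ← K
  J is a collider here and neither J nor any of its descendants is conditioned on, so the collider stays closed — the path is blocked at J.
Path 2: D → P ← Q → J ← K
  Q is a fork here and Q is conditioned on, so the path is blocked at Q.
Path 3: D → P → B → E ← J ← K
  P is a chain here and P is conditioned on, so the path is blocked at P.
Path 4: D → E ← J ← K
  E is a collider here and neither E nor any of its descendants is conditioned on, so the collider stays closed — the path is blocked at E.
Path 5: D → E ← B ← P ← Q → J ← K
  E is a collider here and neither E nor any of its descendants is conditioned on, so the collider stays closed — the path is blocked at E.
Since every path is blocked, d-separation holds.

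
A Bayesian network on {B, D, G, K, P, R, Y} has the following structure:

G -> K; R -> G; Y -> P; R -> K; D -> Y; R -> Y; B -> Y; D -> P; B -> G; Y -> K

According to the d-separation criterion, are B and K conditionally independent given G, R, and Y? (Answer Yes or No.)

Yes

Enumerating the 6 paths from B to K and testing each for blocking by {G, R, Y}:
  1. B → Y ← R → G → K — Y:collider[open]; R:fork[blocks]; G:chain[blocks] ⇒ blocked
  2. B → Y ← R → K — Y:collider[open]; R:fork[blocks] ⇒ blocked
  3. B → Y → K — Y:chain[blocks] ⇒ blocked
  4. B → G ← R → Y → K — G:collider[open]; R:fork[blocks]; Y:chain[blocks] ⇒ blocked
  5. B → G ← R → K — G:collider[open]; R:fork[blocks] ⇒ blocked
  6. B → G → K — G:chain[blocks] ⇒ blocked
Every path is blocked, so B and K are d-separated given {G, R, Y}.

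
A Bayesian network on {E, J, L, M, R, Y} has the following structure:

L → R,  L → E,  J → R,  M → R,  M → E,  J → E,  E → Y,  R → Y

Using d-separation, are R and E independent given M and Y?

Enumerating the 4 paths from R to E and testing each for blocking by {M, Y}:
Path 1: R ← L → E
  L is a fork and L is not conditioned on — no node blocks this path, so it is active.
Path 2: R ← M → E
  M is a fork here and M is conditioned on, so the path is blocked at M.
Path 3: R ← J → E
  J is a fork and J is not conditioned on — no node blocks this path, so it is active.
Path 4: R → Y ← E
  Y is a collider and Y is conditioned on, which opens it — no node blocks this path, so it is active.
At least one path is unblocked, so d-separation fails.

No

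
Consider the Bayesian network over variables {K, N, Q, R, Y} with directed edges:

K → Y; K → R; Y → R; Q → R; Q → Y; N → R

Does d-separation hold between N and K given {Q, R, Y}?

No

Enumerating the 3 paths from N to K and testing each for blocking by {Q, R, Y}:
Path 1: N → R ← K
  R is a collider and R is conditioned on, which opens it — no node blocks this path, so it is active.
Path 2: N → R ← Y ← K
  Y is a chain here and Y is conditioned on, so the path is blocked at Y.
Path 3: N → R ← Q → Y ← K
  Q is a fork here and Q is conditioned on, so the path is blocked at Q.
Because an active path exists, N and K are not d-separated.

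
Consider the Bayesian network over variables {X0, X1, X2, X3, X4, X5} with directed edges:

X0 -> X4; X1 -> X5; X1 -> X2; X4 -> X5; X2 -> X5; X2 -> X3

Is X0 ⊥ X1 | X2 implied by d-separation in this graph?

Yes

There are 2 undirected paths between X0 and X1; checking each against the conditioning set {X2}:
  1. X0 → X4 → X5 ← X2 ← X1 — X4:chain[open]; X5:collider[blocks]; X2:chain[blocks] ⇒ blocked
  2. X0 → X4 → X5 ← X1 — X4:chain[open]; X5:collider[blocks] ⇒ blocked
Since every path is blocked, d-separation holds.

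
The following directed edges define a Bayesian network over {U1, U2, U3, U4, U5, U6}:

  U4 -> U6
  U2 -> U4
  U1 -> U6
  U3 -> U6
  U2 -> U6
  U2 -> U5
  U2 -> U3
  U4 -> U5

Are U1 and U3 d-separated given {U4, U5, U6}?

No — U1 and U3 are not d-separated given {U4, U5, U6}.

We examine all 4 paths between U1 and U3:
Path 1: U1 → U6 ← U4 → U5 ← U2 → U3
  U4 is a fork here and U4 is conditioned on, so the path is blocked at U4.
Path 2: U1 → U6 ← U4 ← U2 → U3
  U4 is a chain here and U4 is conditioned on, so the path is blocked at U4.
Path 3: U1 → U6 ← U3
  U6 is a collider and U6 is conditioned on, which opens it — no node blocks this path, so it is active.
Path 4: U1 → U6 ← U2 → U3
  U6 is a collider and U6 is conditioned on, which opens it; U2 is a fork and U2 is not conditioned on — no node blocks this path, so it is active.
At least one path is unblocked, so d-separation fails.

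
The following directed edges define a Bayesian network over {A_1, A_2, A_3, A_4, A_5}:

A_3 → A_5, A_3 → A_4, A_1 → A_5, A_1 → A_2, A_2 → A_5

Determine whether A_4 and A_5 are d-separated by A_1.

No — A_4 and A_5 are not d-separated given {A_1}.

There is one path between A_4 and A_5:
Path 1: A_4 ← A_3 → A_5
  A_3 is a fork and A_3 is not conditioned on — no node blocks this path, so it is active.
Because an active path exists, A_4 and A_5 are not d-separated.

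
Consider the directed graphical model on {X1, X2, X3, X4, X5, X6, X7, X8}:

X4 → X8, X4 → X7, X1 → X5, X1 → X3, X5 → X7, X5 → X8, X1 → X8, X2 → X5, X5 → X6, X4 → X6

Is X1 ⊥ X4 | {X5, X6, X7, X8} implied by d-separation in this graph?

No

Enumerating the 6 paths from X1 to X4 and testing each for blocking by {X5, X6, X7, X8}:
Path 1: X1 → X8 ← X5 → X7 ← X4
  X5 is a fork here and X5 is conditioned on, so the path is blocked at X5.
Path 2: X1 → X8 ← X5 → X6 ← X4
  X5 is a fork here and X5 is conditioned on, so the path is blocked at X5.
Path 3: X1 → X8 ← X4
  X8 is a collider and X8 is conditioned on, which opens it — no node blocks this path, so it is active.
Path 4: X1 → X5 → X7 ← X4
  X5 is a chain here and X5 is conditioned on, so the path is blocked at X5.
Path 5: X1 → X5 → X6 ← X4
  X5 is a chain here and X5 is conditioned on, so the path is blocked at X5.
Path 6: X1 → X5 → X8 ← X4
  X5 is a chain here and X5 is conditioned on, so the path is blocked at X5.
Since the path X1 → X8 ← X4 is active, X1 and X4 are not d-separated given {X5, X6, X7, X8}.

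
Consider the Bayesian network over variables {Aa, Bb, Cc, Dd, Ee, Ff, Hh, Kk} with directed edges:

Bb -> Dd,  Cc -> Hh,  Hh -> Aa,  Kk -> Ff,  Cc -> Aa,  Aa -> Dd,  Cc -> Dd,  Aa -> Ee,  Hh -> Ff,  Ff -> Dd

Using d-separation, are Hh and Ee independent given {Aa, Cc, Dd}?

Enumerating the 5 paths from Hh to Ee and testing each for blocking by {Aa, Cc, Dd}:
Path 1: Hh → Ff → Dd ← Aa → Ee
  Aa is a fork here and Aa is conditioned on, so the path is blocked at Aa.
Path 2: Hh → Ff → Dd ← Cc → Aa → Ee
  Cc is a fork here and Cc is conditioned on, so the path is blocked at Cc.
Path 3: Hh → Aa → Ee
  Aa is a chain here and Aa is conditioned on, so the path is blocked at Aa.
Path 4: Hh ← Cc → Dd ← Aa → Ee
  Cc is a fork here and Cc is conditioned on, so the path is blocked at Cc.
Path 5: Hh ← Cc → Aa → Ee
  Cc is a fork here and Cc is conditioned on, so the path is blocked at Cc.
All paths are blocked; Hh ⊥ Ee | {Aa, Cc, Dd} holds.

Yes — Hh and Ee are d-separated given {Aa, Cc, Dd}.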